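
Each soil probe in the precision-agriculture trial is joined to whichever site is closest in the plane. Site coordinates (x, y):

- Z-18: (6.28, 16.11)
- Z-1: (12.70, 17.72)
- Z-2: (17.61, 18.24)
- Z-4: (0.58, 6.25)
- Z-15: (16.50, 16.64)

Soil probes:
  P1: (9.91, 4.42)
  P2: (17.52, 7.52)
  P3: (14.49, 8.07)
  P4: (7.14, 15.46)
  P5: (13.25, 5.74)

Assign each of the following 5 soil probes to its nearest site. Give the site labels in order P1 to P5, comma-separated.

Z-4, Z-15, Z-15, Z-18, Z-15

P1 → Z-4 (d²=90.40)
P2 → Z-15 (d²=84.21)
P3 → Z-15 (d²=77.48)
P4 → Z-18 (d²=1.16)
P5 → Z-15 (d²=129.37)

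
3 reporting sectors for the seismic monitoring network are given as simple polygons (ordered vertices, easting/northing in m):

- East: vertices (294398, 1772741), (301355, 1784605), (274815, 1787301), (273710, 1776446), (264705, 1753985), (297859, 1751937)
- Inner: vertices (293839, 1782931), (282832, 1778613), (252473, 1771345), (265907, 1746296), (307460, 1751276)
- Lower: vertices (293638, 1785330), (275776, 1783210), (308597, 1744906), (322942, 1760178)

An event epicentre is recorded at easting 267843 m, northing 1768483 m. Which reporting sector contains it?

Cast a ray rightward from (267843, 1768483). For each polygon, the edges (by vertex number in listed order) whose endpoints lie on opposite sides of northing = 1768483, where each meets that height, and whether that is right or left of the point:
East: 4–5 at easting≈270517.5 (right), 6–1 at easting≈295106.4 (right) → 2 crossings.
Inner: 3–4 at easting≈254007.9 (left), 5–1 at easting≈300055.9 (right) → 1 crossing.
Lower: 2–3 at easting≈288394.9 (right), 4–1 at easting≈313266.0 (right) → 2 crossings.
Only Inner has an odd count, so the point is inside Inner.

Inner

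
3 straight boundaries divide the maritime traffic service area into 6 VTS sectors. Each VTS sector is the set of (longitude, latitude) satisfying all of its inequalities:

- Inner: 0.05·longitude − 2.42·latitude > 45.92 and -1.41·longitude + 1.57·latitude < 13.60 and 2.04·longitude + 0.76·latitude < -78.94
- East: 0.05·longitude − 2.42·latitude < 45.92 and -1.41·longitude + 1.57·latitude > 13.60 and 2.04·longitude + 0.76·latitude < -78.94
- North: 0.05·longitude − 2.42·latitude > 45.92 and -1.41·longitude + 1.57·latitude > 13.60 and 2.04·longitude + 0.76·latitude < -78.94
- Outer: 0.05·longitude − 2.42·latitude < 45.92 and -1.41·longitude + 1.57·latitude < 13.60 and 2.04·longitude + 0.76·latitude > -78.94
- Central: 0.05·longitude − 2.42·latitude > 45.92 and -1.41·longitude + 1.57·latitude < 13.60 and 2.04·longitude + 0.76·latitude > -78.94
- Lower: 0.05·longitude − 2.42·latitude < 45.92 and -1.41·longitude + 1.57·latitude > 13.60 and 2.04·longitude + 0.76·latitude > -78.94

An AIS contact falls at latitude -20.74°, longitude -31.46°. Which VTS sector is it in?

0.05·-31.46 − 2.42·-20.74 = 48.618, which is > 45.92
-1.41·-31.46 + 1.57·-20.74 = 11.797, which is < 13.60
2.04·-31.46 + 0.76·-20.74 = -79.941, which is < -78.94
This sign pattern matches Inner.

Inner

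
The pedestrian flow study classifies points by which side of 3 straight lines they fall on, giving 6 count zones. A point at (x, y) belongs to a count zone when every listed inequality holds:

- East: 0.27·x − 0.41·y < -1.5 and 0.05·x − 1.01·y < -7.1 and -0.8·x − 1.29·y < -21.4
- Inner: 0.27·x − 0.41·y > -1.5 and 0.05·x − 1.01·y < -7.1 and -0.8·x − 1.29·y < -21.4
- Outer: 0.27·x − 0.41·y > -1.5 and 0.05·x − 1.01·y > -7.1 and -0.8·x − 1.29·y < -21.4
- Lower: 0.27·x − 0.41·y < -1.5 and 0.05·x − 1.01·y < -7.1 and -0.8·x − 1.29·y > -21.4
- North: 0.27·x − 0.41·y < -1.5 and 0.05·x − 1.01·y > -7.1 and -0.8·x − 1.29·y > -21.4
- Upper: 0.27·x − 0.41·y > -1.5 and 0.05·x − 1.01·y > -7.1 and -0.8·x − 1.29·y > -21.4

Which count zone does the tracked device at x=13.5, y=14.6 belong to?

East

0.27·13.5 − 0.41·14.6 = -2.341, which is < -1.5
0.05·13.5 − 1.01·14.6 = -14.071, which is < -7.1
-0.8·13.5 − 1.29·14.6 = -29.634, which is < -21.4
This sign pattern matches East.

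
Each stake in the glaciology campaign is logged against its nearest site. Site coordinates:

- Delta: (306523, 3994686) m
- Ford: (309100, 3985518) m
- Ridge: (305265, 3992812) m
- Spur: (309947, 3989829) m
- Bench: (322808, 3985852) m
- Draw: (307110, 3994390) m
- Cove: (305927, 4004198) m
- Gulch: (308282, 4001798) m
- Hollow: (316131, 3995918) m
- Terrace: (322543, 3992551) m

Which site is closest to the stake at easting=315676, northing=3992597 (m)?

Squared distances to each site:
Delta: 88141330.000; Ford: 93356017.000; Ridge: 108435146.000; Spur: 40483265.000; Bench: 96360449.000; Draw: 76591205.000; Cove: 229626202.000; Gulch: 139329637.000; Hollow: 11236066.000; Terrace: 47157805.000.
Minimum at Hollow.

Hollow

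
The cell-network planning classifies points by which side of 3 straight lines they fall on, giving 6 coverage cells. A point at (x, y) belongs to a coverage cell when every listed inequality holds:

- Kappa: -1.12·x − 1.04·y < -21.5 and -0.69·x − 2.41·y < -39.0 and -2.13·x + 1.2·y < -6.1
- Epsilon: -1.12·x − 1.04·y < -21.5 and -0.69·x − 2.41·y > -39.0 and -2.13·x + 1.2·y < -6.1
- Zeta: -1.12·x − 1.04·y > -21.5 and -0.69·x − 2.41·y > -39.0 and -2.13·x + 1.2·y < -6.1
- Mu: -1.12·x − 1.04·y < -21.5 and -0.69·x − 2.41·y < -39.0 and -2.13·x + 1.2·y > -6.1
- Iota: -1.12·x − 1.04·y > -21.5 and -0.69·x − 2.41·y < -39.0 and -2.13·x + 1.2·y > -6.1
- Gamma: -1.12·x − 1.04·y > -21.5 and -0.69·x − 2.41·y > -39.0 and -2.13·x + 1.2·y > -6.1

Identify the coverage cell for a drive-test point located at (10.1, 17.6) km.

-1.12·10.1 − 1.04·17.6 = -29.616, which is < -21.5
-0.69·10.1 − 2.41·17.6 = -49.385, which is < -39.0
-2.13·10.1 + 1.2·17.6 = -0.393, which is > -6.1
This sign pattern matches Mu.

Mu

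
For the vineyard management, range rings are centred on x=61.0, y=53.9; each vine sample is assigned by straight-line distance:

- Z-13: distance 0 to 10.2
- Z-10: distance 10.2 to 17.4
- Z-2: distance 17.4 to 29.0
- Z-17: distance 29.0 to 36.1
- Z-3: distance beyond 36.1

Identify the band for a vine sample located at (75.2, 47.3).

Z-10

Distance = √((75.2−61.0)² + (47.3−53.9)²) = √(201.640 + 43.560) = 15.659.
10.2 ≤ 15.659 < 17.4 → Z-10.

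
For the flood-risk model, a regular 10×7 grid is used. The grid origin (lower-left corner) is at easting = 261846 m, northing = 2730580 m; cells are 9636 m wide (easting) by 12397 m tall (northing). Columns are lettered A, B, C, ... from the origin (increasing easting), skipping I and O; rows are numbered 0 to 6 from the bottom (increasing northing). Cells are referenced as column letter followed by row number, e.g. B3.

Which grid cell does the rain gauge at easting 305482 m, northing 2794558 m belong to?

Column index: ⌊(305482 − 261846) / 9636⌋ = ⌊4.528⌋ = 4 → column E
Row offset from origin: ⌊(2794558 − 2730580) / 12397⌋ = ⌊5.161⌋ = 5 → row 5

E5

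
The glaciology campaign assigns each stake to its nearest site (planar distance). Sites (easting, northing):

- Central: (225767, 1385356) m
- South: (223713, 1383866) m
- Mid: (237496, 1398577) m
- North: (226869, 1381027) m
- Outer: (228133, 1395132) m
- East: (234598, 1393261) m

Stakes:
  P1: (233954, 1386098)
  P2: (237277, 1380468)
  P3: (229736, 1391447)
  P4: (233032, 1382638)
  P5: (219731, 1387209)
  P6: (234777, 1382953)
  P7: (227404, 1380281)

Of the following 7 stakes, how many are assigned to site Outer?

1

P1 → East
P2 → North
P3 → Outer
P4 → North
P5 → South
P6 → North
P7 → North
1 of the 7 goes to Outer.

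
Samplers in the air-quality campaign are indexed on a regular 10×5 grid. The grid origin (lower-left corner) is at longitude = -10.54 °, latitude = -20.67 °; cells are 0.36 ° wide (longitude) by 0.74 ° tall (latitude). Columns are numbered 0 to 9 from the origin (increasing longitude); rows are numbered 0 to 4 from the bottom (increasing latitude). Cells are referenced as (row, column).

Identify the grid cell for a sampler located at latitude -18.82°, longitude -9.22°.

(2, 3)

Column index: ⌊(-9.22 − -10.54) / 0.36⌋ = ⌊3.667⌋ = 3
Row offset from origin: ⌊(-18.82 − -20.67) / 0.74⌋ = ⌊2.500⌋ = 2 → row 2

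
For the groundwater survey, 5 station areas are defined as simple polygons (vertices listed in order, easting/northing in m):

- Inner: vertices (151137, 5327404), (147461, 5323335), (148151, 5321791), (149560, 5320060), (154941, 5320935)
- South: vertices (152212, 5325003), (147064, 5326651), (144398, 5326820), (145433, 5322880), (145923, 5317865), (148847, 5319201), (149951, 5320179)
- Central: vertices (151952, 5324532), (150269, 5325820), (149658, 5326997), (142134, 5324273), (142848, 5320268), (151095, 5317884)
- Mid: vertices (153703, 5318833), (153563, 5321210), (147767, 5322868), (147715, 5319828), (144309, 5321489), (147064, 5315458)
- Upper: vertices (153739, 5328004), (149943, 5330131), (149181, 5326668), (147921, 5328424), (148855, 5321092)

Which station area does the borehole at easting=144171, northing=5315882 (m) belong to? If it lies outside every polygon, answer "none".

Cast a ray rightward from (144171, 5315882). For each polygon, the edges (by vertex number in listed order) whose endpoints lie on opposite sides of northing = 5315882, where each meets that height, and whether that is right or left of the point:
Inner: no edge straddles that height → 0 crossings.
South: no edge straddles that height → 0 crossings.
Central: no edge straddles that height → 0 crossings.
Mid: 5–6 at easting≈146870.3 (right), 6–1 at easting≈147898.1 (right) → 2 crossings.
Upper: no edge straddles that height → 0 crossings.
All counts are even, so the point lies outside every listed polygon.

none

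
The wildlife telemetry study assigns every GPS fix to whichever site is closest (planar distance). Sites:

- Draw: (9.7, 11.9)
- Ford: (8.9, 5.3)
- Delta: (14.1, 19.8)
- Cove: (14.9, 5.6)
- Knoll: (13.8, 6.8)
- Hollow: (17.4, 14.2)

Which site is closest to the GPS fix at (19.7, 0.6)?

Cove

Squared distances to each site:
Draw: 227.690; Ford: 138.730; Delta: 400.000; Cove: 48.040; Knoll: 73.250; Hollow: 190.250.
Minimum at Cove.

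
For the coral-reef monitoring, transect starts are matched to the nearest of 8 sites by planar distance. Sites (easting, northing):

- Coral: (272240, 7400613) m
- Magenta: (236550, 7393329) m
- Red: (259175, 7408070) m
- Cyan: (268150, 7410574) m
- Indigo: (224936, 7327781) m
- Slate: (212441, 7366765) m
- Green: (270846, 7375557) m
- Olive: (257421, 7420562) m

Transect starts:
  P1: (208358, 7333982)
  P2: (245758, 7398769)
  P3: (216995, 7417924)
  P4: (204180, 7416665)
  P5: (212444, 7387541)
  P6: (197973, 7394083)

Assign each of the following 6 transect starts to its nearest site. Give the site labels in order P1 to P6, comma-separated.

P1 → Indigo (d²=313282485.00)
P2 → Magenta (d²=114380864.00)
P3 → Magenta (d²=987312050.00)
P4 → Magenta (d²=1592385796.00)
P5 → Slate (d²=431642185.00)
P6 → Slate (d²=955596148.00)

Indigo, Magenta, Magenta, Magenta, Slate, Slate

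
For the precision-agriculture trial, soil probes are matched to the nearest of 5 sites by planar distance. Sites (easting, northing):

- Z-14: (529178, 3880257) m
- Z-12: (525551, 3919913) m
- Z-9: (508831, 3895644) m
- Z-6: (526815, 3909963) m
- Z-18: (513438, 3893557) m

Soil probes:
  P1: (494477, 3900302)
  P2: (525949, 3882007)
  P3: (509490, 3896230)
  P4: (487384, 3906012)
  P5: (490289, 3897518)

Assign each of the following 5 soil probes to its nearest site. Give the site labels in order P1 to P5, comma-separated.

P1 → Z-9 (d²=227734280.00)
P2 → Z-14 (d²=13488941.00)
P3 → Z-9 (d²=777677.00)
P4 → Z-9 (d²=567469233.00)
P5 → Z-9 (d²=347317640.00)

Z-9, Z-14, Z-9, Z-9, Z-9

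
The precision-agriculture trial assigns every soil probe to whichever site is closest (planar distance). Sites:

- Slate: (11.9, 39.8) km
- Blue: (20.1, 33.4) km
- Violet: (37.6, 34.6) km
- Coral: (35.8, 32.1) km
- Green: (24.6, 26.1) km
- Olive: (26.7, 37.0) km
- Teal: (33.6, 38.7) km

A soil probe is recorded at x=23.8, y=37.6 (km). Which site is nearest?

Olive

Squared distances to each site:
Slate: 146.450; Blue: 31.330; Violet: 199.440; Coral: 174.250; Green: 132.890; Olive: 8.770; Teal: 97.250.
Minimum at Olive.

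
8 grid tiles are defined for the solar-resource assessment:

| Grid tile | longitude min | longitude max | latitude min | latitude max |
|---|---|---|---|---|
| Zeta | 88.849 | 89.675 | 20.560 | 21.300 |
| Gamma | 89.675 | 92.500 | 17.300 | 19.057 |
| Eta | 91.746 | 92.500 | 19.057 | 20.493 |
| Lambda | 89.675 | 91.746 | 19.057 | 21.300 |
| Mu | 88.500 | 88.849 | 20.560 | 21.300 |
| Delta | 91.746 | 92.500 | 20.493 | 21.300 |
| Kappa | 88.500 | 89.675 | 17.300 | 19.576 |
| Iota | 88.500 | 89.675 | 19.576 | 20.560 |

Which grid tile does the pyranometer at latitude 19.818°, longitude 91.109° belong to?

The point has longitude = 91.109 and latitude = 19.818.
Only Lambda satisfies 89.675 ≤ longitude ≤ 91.746 and 19.057 ≤ latitude ≤ 21.300.

Lambda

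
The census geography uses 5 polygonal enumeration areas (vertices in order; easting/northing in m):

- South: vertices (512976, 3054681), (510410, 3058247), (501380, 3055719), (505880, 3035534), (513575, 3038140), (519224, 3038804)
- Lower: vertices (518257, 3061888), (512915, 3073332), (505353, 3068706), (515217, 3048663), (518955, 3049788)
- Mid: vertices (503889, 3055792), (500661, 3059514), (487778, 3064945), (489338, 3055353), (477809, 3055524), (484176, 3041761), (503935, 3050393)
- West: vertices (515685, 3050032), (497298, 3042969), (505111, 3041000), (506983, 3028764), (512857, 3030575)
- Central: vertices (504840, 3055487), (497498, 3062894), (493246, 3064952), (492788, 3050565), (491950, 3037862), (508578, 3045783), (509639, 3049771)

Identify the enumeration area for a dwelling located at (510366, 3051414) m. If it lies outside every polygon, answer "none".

South

Cast a ray rightward from (510366, 3051414). For each polygon, the edges (by vertex number in listed order) whose endpoints lie on opposite sides of northing = 3051414, where each meets that height, and whether that is right or left of the point:
South: 3–4 at easting≈502339.7 (left), 6–1 at easting≈514261.6 (right) → 1 crossing.
Lower: 3–4 at easting≈513863.1 (right), 5–1 at easting≈518861.2 (right) → 2 crossings.
Mid: 5–6 at easting≈479710.4 (left), 7–1 at easting≈503926.3 (left) → 0 crossings.
West: no edge straddles that height → 0 crossings.
Central: 3–4 at easting≈492815.0 (left), 7–1 at easting≈508259.6 (left) → 0 crossings.
Only South has an odd count, so the point is inside South.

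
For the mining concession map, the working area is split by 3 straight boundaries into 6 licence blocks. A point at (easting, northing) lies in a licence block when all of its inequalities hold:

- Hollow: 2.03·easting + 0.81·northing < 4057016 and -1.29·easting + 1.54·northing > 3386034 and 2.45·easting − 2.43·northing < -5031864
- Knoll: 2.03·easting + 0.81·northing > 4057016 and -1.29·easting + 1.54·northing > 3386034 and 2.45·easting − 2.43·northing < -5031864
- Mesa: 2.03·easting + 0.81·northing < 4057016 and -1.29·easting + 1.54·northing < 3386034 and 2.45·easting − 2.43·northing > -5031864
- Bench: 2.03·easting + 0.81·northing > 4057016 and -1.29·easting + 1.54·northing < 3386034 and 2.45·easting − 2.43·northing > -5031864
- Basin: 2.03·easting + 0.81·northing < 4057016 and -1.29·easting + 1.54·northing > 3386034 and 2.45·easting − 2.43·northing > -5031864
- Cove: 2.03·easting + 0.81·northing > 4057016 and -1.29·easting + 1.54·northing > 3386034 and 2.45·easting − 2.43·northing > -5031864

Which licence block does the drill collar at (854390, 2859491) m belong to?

2.03·854390 + 0.81·2859491 = 4050599.410, which is < 4057016
-1.29·854390 + 1.54·2859491 = 3301453.040, which is < 3386034
2.45·854390 − 2.43·2859491 = -4855307.630, which is > -5031864
This sign pattern matches Mesa.

Mesa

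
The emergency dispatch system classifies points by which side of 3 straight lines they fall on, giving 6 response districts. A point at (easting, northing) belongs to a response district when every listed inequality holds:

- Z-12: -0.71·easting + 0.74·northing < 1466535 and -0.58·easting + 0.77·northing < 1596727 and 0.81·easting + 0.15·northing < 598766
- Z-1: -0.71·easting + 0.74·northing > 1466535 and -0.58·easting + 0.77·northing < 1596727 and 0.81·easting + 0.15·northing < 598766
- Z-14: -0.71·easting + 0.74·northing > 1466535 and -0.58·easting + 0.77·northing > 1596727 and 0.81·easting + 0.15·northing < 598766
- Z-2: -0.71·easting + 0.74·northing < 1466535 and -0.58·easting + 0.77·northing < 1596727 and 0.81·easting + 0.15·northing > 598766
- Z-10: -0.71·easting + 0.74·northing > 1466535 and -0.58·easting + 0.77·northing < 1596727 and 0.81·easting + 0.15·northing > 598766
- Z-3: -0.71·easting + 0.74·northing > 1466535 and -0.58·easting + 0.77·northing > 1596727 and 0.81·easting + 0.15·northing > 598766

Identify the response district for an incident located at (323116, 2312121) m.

-0.71·323116 + 0.74·2312121 = 1481557.180, which is > 1466535
-0.58·323116 + 0.77·2312121 = 1592925.890, which is < 1596727
0.81·323116 + 0.15·2312121 = 608542.110, which is > 598766
This sign pattern matches Z-10.

Z-10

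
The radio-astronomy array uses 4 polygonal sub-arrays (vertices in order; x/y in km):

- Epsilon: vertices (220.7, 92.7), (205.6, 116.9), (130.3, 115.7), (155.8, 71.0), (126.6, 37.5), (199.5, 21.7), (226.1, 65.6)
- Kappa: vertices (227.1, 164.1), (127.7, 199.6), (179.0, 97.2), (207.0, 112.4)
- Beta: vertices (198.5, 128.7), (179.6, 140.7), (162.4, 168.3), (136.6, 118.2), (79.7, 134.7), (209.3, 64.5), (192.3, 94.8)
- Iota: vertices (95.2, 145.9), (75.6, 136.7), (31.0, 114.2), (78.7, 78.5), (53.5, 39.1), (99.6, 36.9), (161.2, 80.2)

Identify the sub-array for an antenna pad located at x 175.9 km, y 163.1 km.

Kappa

Cast a ray rightward from (175.9, 163.1). For each polygon, the edges (by vertex number in listed order) whose endpoints lie on opposite sides of y = 163.1, where each meets that height, and whether that is right or left of the point:
Epsilon: no edge straddles that height → 0 crossings.
Kappa: 2–3 at x≈145.99 (left), 4–1 at x≈226.71 (right) → 1 crossing.
Beta: 2–3 at x≈165.64 (left), 3–4 at x≈159.72 (left) → 0 crossings.
Iota: no edge straddles that height → 0 crossings.
Only Kappa has an odd count, so the point is inside Kappa.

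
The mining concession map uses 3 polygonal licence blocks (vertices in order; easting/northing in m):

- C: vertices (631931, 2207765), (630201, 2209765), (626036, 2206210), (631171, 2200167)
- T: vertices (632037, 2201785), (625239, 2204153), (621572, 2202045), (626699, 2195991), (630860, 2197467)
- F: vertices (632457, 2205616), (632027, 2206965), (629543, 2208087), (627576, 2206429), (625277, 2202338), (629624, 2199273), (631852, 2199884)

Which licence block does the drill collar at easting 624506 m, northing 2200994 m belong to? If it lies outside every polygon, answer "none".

Cast a ray rightward from (624506, 2200994). For each polygon, the edges (by vertex number in listed order) whose endpoints lie on opposite sides of northing = 2200994, where each meets that height, and whether that is right or left of the point:
C: 3–4 at easting≈630468.3 (right), 4–1 at easting≈631253.7 (right) → 2 crossings.
T: 3–4 at easting≈622462.1 (left), 5–1 at easting≈631821.4 (right) → 1 crossing.
F: 5–6 at easting≈627183.2 (right), 7–1 at easting≈631969.2 (right) → 2 crossings.
Only T has an odd count, so the point is inside T.

T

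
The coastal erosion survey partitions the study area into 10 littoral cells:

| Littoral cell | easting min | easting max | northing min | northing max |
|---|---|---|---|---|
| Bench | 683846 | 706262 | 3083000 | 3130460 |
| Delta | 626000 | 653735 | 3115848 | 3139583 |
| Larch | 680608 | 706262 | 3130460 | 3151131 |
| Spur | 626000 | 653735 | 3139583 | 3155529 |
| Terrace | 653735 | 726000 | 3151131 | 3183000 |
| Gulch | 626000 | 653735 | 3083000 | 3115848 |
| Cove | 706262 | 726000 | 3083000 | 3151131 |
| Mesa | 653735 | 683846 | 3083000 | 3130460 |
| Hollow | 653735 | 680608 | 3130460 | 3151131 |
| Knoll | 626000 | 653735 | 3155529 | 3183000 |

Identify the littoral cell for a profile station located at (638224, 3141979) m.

The point has easting = 638224 and northing = 3141979.
Only Spur satisfies 626000 ≤ easting ≤ 653735 and 3139583 ≤ northing ≤ 3155529.

Spur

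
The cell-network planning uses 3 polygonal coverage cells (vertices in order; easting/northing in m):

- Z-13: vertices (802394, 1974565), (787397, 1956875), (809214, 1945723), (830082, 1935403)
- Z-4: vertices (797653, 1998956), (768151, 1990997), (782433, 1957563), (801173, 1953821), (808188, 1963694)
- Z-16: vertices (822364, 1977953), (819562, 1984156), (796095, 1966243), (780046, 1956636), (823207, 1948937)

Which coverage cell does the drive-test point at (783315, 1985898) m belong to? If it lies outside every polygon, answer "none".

Z-4

Cast a ray rightward from (783315, 1985898). For each polygon, the edges (by vertex number in listed order) whose endpoints lie on opposite sides of northing = 1985898, where each meets that height, and whether that is right or left of the point:
Z-13: no edge straddles that height → 0 crossings.
Z-4: 2–3 at easting≈770329.1 (left), 5–1 at easting≈801554.3 (right) → 1 crossing.
Z-16: no edge straddles that height → 0 crossings.
Only Z-4 has an odd count, so the point is inside Z-4.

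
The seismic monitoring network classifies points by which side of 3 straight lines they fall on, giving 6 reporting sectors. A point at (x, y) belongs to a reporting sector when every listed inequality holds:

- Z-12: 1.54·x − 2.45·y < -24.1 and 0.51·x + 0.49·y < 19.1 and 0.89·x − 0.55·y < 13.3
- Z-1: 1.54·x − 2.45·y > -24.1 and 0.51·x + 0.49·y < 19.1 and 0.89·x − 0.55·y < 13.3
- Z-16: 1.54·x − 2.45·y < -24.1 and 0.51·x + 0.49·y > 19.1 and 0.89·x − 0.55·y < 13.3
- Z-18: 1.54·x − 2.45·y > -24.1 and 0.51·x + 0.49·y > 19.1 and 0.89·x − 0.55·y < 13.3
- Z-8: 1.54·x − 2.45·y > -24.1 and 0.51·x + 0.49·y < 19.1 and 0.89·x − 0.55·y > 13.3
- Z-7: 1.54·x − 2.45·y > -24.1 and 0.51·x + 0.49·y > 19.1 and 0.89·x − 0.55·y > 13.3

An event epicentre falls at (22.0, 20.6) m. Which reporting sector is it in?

1.54·22.0 − 2.45·20.6 = -16.590, which is > -24.1
0.51·22.0 + 0.49·20.6 = 21.314, which is > 19.1
0.89·22.0 − 0.55·20.6 = 8.250, which is < 13.3
This sign pattern matches Z-18.

Z-18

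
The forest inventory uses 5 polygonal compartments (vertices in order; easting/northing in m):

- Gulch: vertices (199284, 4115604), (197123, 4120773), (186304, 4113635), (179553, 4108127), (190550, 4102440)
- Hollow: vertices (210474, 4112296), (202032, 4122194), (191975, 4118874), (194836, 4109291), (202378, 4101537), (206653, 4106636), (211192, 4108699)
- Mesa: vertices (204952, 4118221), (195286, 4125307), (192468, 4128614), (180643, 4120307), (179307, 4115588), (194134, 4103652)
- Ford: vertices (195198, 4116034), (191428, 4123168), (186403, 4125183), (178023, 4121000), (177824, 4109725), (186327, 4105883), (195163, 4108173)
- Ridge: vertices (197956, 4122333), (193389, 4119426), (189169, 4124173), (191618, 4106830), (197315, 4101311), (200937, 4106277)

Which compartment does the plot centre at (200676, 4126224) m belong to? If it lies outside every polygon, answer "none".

none

Cast a ray rightward from (200676, 4126224). For each polygon, the edges (by vertex number in listed order) whose endpoints lie on opposite sides of northing = 4126224, where each meets that height, and whether that is right or left of the point:
Gulch: no edge straddles that height → 0 crossings.
Hollow: no edge straddles that height → 0 crossings.
Mesa: 2–3 at easting≈194504.6 (left), 3–4 at easting≈189065.8 (left) → 0 crossings.
Ford: no edge straddles that height → 0 crossings.
Ridge: no edge straddles that height → 0 crossings.
All counts are even, so the point lies outside every listed polygon.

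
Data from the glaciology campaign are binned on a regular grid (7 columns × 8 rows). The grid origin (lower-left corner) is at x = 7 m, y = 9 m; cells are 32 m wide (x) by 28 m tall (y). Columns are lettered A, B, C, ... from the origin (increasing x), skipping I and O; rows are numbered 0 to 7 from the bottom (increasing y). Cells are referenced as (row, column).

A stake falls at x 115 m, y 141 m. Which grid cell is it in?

Column index: ⌊(115 − 7) / 32⌋ = ⌊3.375⌋ = 3 → column D
Row offset from origin: ⌊(141 − 9) / 28⌋ = ⌊4.714⌋ = 4 → row 4

(4, D)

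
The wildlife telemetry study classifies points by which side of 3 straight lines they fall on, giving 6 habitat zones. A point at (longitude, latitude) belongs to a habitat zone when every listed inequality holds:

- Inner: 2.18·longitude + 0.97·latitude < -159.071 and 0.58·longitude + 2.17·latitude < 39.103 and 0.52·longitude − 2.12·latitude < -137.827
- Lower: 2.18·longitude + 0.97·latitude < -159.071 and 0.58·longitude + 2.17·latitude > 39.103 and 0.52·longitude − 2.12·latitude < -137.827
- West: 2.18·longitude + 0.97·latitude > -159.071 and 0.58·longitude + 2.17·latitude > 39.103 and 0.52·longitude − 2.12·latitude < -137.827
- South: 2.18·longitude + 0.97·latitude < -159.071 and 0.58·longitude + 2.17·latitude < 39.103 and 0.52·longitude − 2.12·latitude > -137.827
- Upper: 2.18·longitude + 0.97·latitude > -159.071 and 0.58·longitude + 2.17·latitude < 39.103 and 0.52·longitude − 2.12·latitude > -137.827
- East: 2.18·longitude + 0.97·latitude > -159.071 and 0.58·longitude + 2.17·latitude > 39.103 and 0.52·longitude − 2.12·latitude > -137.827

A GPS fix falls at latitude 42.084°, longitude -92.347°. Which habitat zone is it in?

South

2.18·-92.347 + 0.97·42.084 = -160.495, which is < -159.071
0.58·-92.347 + 2.17·42.084 = 37.761, which is < 39.103
0.52·-92.347 − 2.12·42.084 = -137.239, which is > -137.827
This sign pattern matches South.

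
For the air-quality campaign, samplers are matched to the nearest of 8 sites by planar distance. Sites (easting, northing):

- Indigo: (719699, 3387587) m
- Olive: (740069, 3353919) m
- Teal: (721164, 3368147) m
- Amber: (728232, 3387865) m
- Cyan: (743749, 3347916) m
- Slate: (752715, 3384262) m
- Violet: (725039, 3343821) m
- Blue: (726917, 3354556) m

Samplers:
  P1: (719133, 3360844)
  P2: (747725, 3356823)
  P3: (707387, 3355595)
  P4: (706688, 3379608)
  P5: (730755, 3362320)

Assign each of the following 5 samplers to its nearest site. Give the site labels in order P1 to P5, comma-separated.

Teal, Olive, Teal, Indigo, Blue

P1 → Teal (d²=57458770.00)
P2 → Olive (d²=67047552.00)
P3 → Teal (d²=347358433.00)
P4 → Indigo (d²=232950562.00)
P5 → Blue (d²=75009940.00)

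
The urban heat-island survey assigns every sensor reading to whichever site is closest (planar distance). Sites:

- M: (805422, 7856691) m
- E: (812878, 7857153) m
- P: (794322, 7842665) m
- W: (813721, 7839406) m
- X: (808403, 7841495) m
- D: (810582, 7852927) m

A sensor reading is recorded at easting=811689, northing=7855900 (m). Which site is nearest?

Squared distances to each site:
M: 39900970.000; E: 2983730.000; P: 476777914.000; W: 276181060.000; X: 218301821.000; D: 10064178.000.
Minimum at E.

E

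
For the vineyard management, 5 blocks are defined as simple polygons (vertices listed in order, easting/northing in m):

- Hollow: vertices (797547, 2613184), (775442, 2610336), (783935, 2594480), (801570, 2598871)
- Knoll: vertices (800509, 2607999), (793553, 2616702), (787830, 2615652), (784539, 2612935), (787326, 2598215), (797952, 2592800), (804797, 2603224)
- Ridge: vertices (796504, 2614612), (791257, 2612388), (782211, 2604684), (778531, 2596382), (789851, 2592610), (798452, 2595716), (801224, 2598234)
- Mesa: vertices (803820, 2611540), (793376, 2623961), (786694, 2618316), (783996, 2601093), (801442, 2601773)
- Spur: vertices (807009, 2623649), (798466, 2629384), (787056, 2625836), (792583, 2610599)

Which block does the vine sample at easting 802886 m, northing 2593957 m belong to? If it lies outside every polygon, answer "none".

none

Cast a ray rightward from (802886, 2593957). For each polygon, the edges (by vertex number in listed order) whose endpoints lie on opposite sides of northing = 2593957, where each meets that height, and whether that is right or left of the point:
Hollow: no edge straddles that height → 0 crossings.
Knoll: 5–6 at easting≈795681.6 (left), 6–7 at easting≈798711.8 (left) → 0 crossings.
Ridge: 4–5 at easting≈785808.6 (left), 5–6 at easting≈793581.1 (left) → 0 crossings.
Mesa: no edge straddles that height → 0 crossings.
Spur: no edge straddles that height → 0 crossings.
All counts are even, so the point lies outside every listed polygon.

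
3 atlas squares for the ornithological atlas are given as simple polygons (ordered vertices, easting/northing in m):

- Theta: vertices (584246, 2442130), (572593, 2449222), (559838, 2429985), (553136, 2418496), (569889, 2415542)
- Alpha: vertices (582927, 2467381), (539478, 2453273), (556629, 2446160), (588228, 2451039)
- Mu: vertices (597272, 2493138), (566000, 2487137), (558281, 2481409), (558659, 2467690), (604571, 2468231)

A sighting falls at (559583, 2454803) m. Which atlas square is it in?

Alpha

Cast a ray rightward from (559583, 2454803). For each polygon, the edges (by vertex number in listed order) whose endpoints lie on opposite sides of northing = 2454803, where each meets that height, and whether that is right or left of the point:
Theta: no edge straddles that height → 0 crossings.
Alpha: 1–2 at easting≈544190.0 (left), 4–1 at easting≈587007.0 (right) → 1 crossing.
Mu: no edge straddles that height → 0 crossings.
Only Alpha has an odd count, so the point is inside Alpha.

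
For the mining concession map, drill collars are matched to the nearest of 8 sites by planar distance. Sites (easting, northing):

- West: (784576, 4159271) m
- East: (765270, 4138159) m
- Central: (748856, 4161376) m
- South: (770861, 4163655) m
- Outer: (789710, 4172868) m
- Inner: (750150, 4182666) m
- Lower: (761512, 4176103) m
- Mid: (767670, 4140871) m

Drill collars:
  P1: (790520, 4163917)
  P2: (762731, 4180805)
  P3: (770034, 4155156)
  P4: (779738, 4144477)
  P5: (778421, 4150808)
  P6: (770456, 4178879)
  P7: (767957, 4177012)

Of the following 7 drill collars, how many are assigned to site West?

P1 → West
P2 → Lower
P3 → South
P4 → Mid
P5 → West
P6 → Lower
P7 → Lower
2 of the 7 go to West.

2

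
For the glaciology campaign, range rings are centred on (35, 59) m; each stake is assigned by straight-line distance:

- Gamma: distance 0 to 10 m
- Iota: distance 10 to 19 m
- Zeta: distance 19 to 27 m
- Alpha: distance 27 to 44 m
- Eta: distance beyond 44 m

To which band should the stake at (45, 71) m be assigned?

Iota

Distance = √((45−35)² + (71−59)²) = √(100.000 + 144.000) = 15.620 m.
10 ≤ 15.620 < 19 → Iota.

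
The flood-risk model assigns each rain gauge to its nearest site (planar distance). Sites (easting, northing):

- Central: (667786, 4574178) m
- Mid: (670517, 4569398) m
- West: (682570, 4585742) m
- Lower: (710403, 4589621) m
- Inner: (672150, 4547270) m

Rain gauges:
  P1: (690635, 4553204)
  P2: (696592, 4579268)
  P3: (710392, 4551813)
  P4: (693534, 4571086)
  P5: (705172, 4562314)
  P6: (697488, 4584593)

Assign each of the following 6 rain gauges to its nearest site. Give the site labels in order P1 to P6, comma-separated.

P1 → Inner (d²=376907581.00)
P2 → West (d²=238529160.00)
P3 → Lower (d²=1429444985.00)
P4 → West (d²=335007632.00)
P5 → Lower (d²=773035610.00)
P6 → Lower (d²=192078009.00)

Inner, West, Lower, West, Lower, Lower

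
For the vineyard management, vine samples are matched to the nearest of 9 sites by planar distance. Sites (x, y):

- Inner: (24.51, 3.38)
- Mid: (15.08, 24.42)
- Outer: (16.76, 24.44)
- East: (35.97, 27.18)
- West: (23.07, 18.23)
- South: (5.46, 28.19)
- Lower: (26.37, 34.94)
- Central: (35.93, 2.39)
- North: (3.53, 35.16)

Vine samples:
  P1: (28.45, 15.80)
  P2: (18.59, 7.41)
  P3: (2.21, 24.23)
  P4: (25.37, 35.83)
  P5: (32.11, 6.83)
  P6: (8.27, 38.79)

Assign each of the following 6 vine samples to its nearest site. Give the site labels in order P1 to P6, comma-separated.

West, Inner, South, Lower, Central, North

P1 → West (d²=34.85)
P2 → Inner (d²=51.29)
P3 → South (d²=26.24)
P4 → Lower (d²=1.79)
P5 → Central (d²=34.31)
P6 → North (d²=35.64)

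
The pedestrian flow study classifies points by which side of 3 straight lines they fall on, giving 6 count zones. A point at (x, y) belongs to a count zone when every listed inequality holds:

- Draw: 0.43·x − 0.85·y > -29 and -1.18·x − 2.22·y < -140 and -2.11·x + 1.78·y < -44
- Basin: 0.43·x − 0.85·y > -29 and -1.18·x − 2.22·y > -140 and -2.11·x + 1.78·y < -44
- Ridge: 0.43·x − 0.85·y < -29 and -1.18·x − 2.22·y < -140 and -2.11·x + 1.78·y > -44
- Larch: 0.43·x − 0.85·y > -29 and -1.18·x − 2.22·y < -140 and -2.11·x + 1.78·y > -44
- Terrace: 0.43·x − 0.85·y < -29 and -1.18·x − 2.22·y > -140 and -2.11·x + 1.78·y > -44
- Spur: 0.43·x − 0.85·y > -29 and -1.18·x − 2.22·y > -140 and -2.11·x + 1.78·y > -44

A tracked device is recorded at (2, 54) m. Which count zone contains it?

Terrace

0.43·2 − 0.85·54 = -45.040, which is < -29
-1.18·2 − 2.22·54 = -122.240, which is > -140
-2.11·2 + 1.78·54 = 91.900, which is > -44
This sign pattern matches Terrace.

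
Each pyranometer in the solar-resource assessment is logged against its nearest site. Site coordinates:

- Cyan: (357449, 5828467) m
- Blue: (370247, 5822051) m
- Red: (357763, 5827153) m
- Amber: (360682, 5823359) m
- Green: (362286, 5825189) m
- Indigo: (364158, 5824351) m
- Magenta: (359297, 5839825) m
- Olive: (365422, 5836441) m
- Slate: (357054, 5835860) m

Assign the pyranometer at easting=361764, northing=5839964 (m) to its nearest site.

Magenta

Squared distances to each site:
Cyan: 150800234.000; Blue: 392836858.000; Red: 180129722.000; Amber: 276896749.000; Green: 218573109.000; Indigo: 249497005.000; Magenta: 6105410.000; Olive: 25792493.000; Slate: 39026916.000.
Minimum at Magenta.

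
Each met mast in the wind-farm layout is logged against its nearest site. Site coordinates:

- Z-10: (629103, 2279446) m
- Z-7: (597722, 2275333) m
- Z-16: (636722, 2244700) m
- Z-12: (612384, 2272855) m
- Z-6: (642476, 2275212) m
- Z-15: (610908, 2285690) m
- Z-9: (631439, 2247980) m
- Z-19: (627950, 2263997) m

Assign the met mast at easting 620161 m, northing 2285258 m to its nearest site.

Z-15

Squared distances to each site:
Z-10: 113738708.000; Z-7: 602014346.000; Z-16: 1919218085.000; Z-12: 214316138.000; Z-6: 598881341.000; Z-15: 85804633.000; Z-9: 1516842568.000; Z-19: 512698642.000.
Minimum at Z-15.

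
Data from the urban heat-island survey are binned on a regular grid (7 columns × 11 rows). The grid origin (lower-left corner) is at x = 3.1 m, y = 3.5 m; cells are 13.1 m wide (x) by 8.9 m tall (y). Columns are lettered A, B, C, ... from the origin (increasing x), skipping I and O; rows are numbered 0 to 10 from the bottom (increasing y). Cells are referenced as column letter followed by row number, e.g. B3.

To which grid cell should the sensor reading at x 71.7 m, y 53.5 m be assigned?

Column index: ⌊(71.7 − 3.1) / 13.1⌋ = ⌊5.237⌋ = 5 → column F
Row offset from origin: ⌊(53.5 − 3.5) / 8.9⌋ = ⌊5.618⌋ = 5 → row 5

F5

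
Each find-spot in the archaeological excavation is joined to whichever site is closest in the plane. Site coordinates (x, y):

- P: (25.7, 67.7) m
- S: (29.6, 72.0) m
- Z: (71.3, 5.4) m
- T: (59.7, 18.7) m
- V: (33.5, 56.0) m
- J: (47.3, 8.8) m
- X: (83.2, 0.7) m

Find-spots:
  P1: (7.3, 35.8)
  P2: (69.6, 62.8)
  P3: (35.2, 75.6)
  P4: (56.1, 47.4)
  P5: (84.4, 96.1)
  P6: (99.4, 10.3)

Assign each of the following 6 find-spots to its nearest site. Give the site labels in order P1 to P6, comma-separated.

V, V, S, V, S, X

P1 → V (d²=1094.48)
P2 → V (d²=1349.45)
P3 → S (d²=44.32)
P4 → V (d²=584.72)
P5 → S (d²=3583.85)
P6 → X (d²=354.60)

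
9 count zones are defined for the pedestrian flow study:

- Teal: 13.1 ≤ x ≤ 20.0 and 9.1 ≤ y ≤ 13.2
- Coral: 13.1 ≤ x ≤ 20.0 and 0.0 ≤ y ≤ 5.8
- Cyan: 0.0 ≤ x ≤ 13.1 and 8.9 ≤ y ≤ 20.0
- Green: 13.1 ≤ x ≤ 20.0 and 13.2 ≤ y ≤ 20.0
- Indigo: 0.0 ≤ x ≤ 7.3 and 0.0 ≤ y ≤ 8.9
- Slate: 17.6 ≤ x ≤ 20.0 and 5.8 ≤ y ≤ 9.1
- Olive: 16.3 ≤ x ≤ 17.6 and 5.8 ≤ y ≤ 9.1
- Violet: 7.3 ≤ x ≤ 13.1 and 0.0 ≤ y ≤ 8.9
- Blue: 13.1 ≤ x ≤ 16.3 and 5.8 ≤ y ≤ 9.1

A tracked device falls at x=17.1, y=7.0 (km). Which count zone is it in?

The point has x = 17.1 and y = 7.0.
Only Olive satisfies 16.3 ≤ x ≤ 17.6 and 5.8 ≤ y ≤ 9.1.

Olive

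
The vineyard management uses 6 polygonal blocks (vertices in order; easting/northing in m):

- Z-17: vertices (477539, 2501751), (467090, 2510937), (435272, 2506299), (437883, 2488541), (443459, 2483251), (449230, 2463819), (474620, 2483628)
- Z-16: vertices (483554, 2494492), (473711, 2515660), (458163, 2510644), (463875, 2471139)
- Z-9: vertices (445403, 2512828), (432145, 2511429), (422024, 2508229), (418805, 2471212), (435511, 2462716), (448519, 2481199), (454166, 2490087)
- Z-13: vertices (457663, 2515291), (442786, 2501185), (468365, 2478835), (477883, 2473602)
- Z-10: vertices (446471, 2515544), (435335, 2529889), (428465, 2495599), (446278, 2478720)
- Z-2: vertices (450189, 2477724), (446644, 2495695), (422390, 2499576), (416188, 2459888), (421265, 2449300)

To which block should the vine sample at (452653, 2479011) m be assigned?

Cast a ray rightward from (452653, 2479011). For each polygon, the edges (by vertex number in listed order) whose endpoints lie on opposite sides of northing = 2479011, where each meets that height, and whether that is right or left of the point:
Z-17: 5–6 at easting≈444718.2 (left), 6–7 at easting≈468702.2 (right) → 1 crossing.
Z-16: 3–4 at easting≈462736.8 (right), 4–1 at easting≈470508.5 (right) → 2 crossings.
Z-9: 3–4 at easting≈419483.2 (left), 5–6 at easting≈446979.1 (left) → 0 crossings.
Z-13: 2–3 at easting≈468163.6 (right), 4–1 at easting≈475259.5 (right) → 2 crossings.
Z-10: 3–4 at easting≈445970.9 (left), 4–1 at easting≈446279.5 (left) → 0 crossings.
Z-2: 1–2 at easting≈449935.1 (left), 3–4 at easting≈419176.3 (left) → 0 crossings.
Only Z-17 has an odd count, so the point is inside Z-17.

Z-17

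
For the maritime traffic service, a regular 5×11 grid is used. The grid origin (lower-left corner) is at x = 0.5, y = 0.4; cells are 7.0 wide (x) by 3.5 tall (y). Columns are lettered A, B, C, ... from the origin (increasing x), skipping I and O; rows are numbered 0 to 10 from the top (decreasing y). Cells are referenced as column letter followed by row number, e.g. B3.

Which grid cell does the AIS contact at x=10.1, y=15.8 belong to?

Column index: ⌊(10.1 − 0.5) / 7.0⌋ = ⌊1.371⌋ = 1 → column B
Row offset from origin: ⌊(15.8 − 0.4) / 3.5⌋ = ⌊4.400⌋ = 4 → row 6 (counted from top)

B6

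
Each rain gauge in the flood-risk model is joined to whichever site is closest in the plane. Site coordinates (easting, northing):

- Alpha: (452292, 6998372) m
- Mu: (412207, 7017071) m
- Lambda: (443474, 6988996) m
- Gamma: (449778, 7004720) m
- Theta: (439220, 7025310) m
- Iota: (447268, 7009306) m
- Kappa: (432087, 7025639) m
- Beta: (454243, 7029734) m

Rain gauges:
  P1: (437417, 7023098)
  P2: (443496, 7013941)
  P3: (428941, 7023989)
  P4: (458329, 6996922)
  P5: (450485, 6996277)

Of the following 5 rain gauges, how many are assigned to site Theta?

1

P1 → Theta
P2 → Iota
P3 → Kappa
P4 → Alpha
P5 → Alpha
1 of the 5 goes to Theta.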